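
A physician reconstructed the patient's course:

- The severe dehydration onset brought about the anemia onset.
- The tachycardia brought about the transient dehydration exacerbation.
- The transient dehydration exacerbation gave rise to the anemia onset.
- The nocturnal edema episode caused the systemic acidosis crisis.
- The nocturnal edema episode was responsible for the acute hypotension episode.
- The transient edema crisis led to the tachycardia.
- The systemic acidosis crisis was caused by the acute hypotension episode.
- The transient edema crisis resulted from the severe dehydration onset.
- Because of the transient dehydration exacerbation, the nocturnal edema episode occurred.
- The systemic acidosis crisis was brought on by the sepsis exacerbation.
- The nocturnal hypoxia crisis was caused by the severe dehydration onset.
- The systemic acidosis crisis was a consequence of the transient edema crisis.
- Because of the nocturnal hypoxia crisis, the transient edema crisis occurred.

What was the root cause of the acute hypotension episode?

Tracing upstream from the acute hypotension episode: the acute hypotension episode ← the nocturnal edema episode ← the transient dehydration exacerbation ← the tachycardia ← the transient edema crisis ← the severe dehydration onset.
The severe dehydration onset has no stated cause, so it is the root.

the severe dehydration onset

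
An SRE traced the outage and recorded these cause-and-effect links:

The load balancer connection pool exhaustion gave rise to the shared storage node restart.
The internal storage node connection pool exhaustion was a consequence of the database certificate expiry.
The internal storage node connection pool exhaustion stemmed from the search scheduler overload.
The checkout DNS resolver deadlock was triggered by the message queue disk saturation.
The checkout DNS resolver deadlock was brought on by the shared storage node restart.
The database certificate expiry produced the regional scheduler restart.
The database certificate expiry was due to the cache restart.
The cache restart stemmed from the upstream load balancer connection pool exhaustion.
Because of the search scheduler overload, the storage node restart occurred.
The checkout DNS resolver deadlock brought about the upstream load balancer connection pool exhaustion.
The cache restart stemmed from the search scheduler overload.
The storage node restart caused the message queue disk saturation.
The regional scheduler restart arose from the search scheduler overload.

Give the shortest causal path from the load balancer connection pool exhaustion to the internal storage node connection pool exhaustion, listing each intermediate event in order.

the load balancer connection pool exhaustion → the shared storage node restart → the checkout DNS resolver deadlock → the upstream load balancer connection pool exhaustion → the cache restart → the database certificate expiry → the internal storage node connection pool exhaustion

the load balancer connection pool exhaustion → the shared storage node restart
the shared storage node restart → the checkout DNS resolver deadlock
the checkout DNS resolver deadlock → the upstream load balancer connection pool exhaustion
the upstream load balancer connection pool exhaustion → the cache restart
the cache restart → the database certificate expiry
the database certificate expiry → the internal storage node connection pool exhaustion
Length: 6 steps.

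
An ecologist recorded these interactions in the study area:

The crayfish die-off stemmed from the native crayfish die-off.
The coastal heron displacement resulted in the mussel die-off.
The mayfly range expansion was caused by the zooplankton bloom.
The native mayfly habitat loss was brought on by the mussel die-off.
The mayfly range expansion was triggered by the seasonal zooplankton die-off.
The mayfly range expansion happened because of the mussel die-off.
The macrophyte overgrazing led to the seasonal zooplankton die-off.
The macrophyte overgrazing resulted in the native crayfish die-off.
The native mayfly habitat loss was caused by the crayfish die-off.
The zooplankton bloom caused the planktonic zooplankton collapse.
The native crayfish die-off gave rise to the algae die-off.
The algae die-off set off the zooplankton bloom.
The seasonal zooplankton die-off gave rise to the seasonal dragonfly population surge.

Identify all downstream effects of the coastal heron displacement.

the mayfly range expansion, the mussel die-off, the native mayfly habitat loss

Direct effects: the mussel die-off.
2 steps out: the native mayfly habitat loss, the mayfly range expansion.
Not reachable from it: the macrophyte overgrazing, the seasonal zooplankton die-off, the native crayfish die-off, the seasonal dragonfly population surge, the algae die-off, the crayfish die-off, the zooplankton bloom, the planktonic zooplankton collapse.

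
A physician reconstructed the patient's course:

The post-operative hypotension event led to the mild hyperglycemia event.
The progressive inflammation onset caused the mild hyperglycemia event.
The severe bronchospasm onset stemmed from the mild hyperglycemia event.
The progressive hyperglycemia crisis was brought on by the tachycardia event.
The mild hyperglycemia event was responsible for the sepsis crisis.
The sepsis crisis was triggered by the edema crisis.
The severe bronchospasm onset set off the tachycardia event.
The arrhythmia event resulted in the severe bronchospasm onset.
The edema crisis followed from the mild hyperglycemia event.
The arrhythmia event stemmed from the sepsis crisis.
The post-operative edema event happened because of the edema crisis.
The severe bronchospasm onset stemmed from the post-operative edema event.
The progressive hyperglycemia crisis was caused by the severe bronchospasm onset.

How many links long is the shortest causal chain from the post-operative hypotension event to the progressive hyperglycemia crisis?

Shortest chain: the post-operative hypotension event → the mild hyperglycemia event → the severe bronchospasm onset → the progressive hyperglycemia crisis.

3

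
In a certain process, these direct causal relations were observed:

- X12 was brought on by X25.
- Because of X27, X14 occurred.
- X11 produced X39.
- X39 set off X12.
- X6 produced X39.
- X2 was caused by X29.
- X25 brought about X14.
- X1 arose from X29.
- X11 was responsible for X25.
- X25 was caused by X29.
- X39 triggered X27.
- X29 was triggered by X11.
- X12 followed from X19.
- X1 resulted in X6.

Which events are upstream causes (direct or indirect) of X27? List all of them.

Immediate cause of X27: X39.
Further upstream: X11, X29, X1, X6.

X1, X11, X29, X39, X6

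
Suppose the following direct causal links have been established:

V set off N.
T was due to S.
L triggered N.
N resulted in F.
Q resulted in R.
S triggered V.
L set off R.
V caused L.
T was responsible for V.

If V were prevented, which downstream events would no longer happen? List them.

F, L, N

Downstream of V: L, R, N, F.
Of those, still caused via another path: R.
The remainder have no surviving cause.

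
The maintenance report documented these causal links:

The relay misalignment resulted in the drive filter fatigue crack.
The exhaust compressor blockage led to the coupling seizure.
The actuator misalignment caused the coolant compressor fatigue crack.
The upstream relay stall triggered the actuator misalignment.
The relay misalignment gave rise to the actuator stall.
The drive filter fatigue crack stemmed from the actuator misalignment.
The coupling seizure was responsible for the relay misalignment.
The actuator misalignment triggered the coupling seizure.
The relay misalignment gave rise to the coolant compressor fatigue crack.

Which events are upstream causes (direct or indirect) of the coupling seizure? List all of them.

the actuator misalignment, the exhaust compressor blockage, the upstream relay stall

Immediate causes of the coupling seizure: the actuator misalignment, the exhaust compressor blockage.
Further upstream: the upstream relay stall.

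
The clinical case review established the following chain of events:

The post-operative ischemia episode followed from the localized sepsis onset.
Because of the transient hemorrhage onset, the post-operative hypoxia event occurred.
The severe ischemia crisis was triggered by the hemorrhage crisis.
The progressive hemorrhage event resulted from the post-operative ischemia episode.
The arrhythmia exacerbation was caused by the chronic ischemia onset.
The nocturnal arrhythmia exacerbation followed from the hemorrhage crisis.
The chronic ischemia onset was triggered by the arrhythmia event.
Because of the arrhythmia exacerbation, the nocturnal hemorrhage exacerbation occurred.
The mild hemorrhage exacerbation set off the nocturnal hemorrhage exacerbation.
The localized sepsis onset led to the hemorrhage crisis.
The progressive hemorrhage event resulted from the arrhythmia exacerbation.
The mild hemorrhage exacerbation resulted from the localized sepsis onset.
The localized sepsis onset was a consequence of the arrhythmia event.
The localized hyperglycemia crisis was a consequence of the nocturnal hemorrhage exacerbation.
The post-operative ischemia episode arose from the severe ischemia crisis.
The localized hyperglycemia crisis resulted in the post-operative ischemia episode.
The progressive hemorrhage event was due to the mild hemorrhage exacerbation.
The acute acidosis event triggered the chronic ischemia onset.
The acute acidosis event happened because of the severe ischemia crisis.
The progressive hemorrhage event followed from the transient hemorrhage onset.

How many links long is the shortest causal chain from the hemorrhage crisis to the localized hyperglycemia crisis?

6

Shortest chain: the hemorrhage crisis → the severe ischemia crisis → the acute acidosis event → the chronic ischemia onset → the arrhythmia exacerbation → the nocturnal hemorrhage exacerbation → the localized hyperglycemia crisis.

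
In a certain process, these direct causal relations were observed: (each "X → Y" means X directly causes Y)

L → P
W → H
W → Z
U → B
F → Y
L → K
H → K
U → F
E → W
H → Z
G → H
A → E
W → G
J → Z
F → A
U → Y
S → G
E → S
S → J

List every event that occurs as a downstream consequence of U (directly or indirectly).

Direct effects: B, F, Y.
2 steps out: A.
3 steps out: E.
4 steps out: S, W.
5 steps out: G, H, J, Z.
6 steps out: K.
Not reachable from it: L, P.

A, B, E, F, G, H, J, K, S, W, Y, Z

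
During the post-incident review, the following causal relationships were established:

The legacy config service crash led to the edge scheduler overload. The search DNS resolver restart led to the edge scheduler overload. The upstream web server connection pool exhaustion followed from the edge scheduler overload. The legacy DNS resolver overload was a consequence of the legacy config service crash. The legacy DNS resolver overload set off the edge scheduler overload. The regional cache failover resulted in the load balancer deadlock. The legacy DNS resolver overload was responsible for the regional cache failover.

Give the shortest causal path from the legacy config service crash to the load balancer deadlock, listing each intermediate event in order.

the legacy config service crash → the legacy DNS resolver overload
the legacy DNS resolver overload → the regional cache failover
the regional cache failover → the load balancer deadlock
Length: 3 steps.

the legacy config service crash → the legacy DNS resolver overload → the regional cache failover → the load balancer deadlock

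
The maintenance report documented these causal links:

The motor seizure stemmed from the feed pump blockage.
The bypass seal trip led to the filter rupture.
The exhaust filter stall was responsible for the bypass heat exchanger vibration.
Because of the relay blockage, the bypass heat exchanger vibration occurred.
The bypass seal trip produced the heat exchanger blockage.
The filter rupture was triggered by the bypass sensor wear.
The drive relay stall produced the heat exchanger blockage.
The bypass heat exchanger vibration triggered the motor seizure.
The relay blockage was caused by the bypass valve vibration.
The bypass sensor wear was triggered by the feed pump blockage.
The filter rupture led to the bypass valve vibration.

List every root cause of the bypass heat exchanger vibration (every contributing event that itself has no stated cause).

Tracing upstream from the bypass heat exchanger vibration: the bypass heat exchanger vibration ← the relay blockage ← the bypass valve vibration ← the filter rupture ← the bypass seal trip.
A separate upstream branch: the bypass heat exchanger vibration ← the relay blockage ← the bypass valve vibration ← the filter rupture ← the bypass sensor wear ← the feed pump blockage.
A separate upstream branch: the bypass heat exchanger vibration ← the exhaust filter stall.
Each of those chain origins has no stated cause.

the bypass seal trip, the exhaust filter stall, the feed pump blockage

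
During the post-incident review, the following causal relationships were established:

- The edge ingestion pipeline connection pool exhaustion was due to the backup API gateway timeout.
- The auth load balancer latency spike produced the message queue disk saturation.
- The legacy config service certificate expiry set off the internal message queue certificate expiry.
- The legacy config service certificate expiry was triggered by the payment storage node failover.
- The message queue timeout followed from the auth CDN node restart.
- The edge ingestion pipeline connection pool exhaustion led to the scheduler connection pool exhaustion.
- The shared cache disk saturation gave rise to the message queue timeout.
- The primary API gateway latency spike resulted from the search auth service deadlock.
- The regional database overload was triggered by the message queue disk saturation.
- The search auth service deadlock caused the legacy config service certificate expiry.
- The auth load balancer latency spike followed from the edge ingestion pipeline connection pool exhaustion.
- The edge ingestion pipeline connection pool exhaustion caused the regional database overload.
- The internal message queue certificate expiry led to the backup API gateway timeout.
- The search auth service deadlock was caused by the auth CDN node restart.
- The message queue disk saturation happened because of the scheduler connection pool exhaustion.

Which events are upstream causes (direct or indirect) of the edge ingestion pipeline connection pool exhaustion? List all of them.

the auth CDN node restart, the backup API gateway timeout, the internal message queue certificate expiry, the legacy config service certificate expiry, the payment storage node failover, the search auth service deadlock

Immediate cause of the edge ingestion pipeline connection pool exhaustion: the backup API gateway timeout.
Further upstream: the auth CDN node restart, the search auth service deadlock, the payment storage node failover, the legacy config service certificate expiry, the internal message queue certificate expiry.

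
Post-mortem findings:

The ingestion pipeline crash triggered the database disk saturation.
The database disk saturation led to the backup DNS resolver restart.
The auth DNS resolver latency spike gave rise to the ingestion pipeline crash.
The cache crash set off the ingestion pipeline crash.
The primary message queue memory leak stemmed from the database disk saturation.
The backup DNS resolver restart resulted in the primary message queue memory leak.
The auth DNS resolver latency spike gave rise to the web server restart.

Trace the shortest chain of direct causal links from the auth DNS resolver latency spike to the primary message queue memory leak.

the auth DNS resolver latency spike → the ingestion pipeline crash → the database disk saturation → the primary message queue memory leak

the auth DNS resolver latency spike → the ingestion pipeline crash
the ingestion pipeline crash → the database disk saturation
the database disk saturation → the primary message queue memory leak
Length: 3 steps.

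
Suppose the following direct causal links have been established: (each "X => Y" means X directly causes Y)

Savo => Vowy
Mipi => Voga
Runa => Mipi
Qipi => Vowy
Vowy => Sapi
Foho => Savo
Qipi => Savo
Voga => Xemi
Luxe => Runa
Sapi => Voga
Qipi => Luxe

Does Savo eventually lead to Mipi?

No

Savo leads to Vowy, Sapi, Voga, Xemi; Mipi is not among them.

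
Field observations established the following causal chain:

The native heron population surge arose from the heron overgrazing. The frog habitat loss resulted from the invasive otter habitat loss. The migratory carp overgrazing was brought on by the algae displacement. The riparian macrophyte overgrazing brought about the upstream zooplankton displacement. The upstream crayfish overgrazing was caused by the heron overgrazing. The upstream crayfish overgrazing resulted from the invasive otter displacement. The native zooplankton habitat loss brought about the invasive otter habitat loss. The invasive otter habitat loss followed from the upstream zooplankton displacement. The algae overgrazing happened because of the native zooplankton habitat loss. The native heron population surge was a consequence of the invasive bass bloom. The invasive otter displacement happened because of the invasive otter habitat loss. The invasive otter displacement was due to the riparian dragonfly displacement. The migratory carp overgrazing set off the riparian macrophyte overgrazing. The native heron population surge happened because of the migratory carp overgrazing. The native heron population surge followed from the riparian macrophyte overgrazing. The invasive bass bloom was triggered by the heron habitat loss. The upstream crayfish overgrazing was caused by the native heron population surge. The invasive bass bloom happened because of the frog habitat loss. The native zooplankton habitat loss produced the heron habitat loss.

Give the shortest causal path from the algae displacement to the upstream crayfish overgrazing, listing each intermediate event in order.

the algae displacement → the migratory carp overgrazing → the native heron population surge → the upstream crayfish overgrazing

the algae displacement → the migratory carp overgrazing
the migratory carp overgrazing → the native heron population surge
the native heron population surge → the upstream crayfish overgrazing
Length: 3 steps.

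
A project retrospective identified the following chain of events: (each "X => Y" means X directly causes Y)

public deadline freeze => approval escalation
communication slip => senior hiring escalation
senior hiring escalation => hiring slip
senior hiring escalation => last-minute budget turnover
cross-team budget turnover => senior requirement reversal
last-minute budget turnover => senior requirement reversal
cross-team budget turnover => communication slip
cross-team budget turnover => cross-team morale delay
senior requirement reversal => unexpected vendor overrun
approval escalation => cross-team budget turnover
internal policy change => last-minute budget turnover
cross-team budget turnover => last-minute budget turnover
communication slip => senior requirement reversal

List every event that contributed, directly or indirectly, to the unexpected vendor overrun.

Immediate cause of the unexpected vendor overrun: the senior requirement reversal.
Further upstream: the public deadline freeze, the approval escalation, the cross-team budget turnover, the internal policy change, the communication slip, the senior hiring escalation, the last-minute budget turnover.

the approval escalation, the communication slip, the cross-team budget turnover, the internal policy change, the last-minute budget turnover, the public deadline freeze, the senior hiring escalation, the senior requirement reversal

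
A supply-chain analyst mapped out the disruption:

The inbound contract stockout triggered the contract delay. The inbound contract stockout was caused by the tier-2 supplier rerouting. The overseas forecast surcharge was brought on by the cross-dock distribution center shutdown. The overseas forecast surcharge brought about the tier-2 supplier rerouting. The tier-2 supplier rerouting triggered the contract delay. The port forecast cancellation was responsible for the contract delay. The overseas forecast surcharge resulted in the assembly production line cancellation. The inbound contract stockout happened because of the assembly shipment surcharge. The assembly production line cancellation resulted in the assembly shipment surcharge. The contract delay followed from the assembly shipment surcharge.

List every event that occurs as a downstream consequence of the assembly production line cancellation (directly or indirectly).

the assembly shipment surcharge, the contract delay, the inbound contract stockout

Direct effects: the assembly shipment surcharge.
2 steps out: the inbound contract stockout, the contract delay.
Not reachable from it: the cross-dock distribution center shutdown, the overseas forecast surcharge, the tier-2 supplier rerouting, the port forecast cancellation.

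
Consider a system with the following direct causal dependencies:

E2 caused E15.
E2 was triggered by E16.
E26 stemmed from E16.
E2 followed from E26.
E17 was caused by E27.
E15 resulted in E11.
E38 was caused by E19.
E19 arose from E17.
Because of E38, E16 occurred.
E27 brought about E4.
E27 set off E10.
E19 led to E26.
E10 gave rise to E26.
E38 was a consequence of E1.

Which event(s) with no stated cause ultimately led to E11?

Tracing upstream from E11: E11 ← E15 ← E2 ← E26 ← E10 ← E27.
A separate upstream branch: E11 ← E15 ← E2 ← E16 ← E38 ← E1.
Each of those chain origins has no stated cause.

E1, E27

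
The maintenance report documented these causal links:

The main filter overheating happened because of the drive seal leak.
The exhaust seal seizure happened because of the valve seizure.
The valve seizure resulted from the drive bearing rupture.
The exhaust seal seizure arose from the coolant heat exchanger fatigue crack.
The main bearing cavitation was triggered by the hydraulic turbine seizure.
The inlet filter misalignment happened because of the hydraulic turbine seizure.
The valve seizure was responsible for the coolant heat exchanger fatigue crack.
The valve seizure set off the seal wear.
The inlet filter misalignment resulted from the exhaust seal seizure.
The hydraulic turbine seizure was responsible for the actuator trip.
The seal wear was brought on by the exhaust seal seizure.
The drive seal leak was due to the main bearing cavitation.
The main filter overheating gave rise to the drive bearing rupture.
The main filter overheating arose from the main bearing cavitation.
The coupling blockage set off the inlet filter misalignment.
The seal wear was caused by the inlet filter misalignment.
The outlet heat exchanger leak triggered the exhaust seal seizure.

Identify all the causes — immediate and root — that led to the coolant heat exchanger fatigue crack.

Immediate cause of the coolant heat exchanger fatigue crack: the valve seizure.
Further upstream: the hydraulic turbine seizure, the main bearing cavitation, the drive seal leak, the main filter overheating, the drive bearing rupture.

the drive bearing rupture, the drive seal leak, the hydraulic turbine seizure, the main bearing cavitation, the main filter overheating, the valve seizure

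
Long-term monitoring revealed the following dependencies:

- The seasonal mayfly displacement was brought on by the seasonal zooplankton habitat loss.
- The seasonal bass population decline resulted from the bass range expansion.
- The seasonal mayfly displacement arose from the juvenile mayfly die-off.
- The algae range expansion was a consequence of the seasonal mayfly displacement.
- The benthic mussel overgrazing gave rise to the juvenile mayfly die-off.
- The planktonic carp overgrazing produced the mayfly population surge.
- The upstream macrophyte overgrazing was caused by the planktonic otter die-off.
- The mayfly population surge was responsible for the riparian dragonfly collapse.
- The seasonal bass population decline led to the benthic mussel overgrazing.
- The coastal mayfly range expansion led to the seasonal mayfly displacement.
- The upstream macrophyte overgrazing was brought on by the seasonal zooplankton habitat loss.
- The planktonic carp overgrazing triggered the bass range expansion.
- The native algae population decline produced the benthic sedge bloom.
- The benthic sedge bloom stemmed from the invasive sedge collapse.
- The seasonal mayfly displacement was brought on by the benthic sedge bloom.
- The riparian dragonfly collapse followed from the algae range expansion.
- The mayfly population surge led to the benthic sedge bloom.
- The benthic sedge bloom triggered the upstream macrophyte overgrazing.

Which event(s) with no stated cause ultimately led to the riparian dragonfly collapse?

the coastal mayfly range expansion, the invasive sedge collapse, the native algae population decline, the planktonic carp overgrazing, the seasonal zooplankton habitat loss

Tracing upstream from the riparian dragonfly collapse: the riparian dragonfly collapse ← the algae range expansion ← the seasonal mayfly displacement ← the benthic sedge bloom ← the invasive sedge collapse.
A separate upstream branch: the riparian dragonfly collapse ← the algae range expansion ← the seasonal mayfly displacement ← the seasonal zooplankton habitat loss.
A separate upstream branch: the riparian dragonfly collapse ← the mayfly population surge ← the planktonic carp overgrazing.
A separate upstream branch: the riparian dragonfly collapse ← the algae range expansion ← the seasonal mayfly displacement ← the coastal mayfly range expansion.
A separate upstream branch: the riparian dragonfly collapse ← the algae range expansion ← the seasonal mayfly displacement ← the benthic sedge bloom ← the native algae population decline.
Each of those chain origins has no stated cause.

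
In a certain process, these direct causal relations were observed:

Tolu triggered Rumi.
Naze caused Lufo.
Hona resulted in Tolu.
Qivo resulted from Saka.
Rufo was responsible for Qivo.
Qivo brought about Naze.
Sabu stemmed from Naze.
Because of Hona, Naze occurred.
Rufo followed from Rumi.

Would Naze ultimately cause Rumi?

Naze leads to Sabu, Lufo; Rumi is not among them.

No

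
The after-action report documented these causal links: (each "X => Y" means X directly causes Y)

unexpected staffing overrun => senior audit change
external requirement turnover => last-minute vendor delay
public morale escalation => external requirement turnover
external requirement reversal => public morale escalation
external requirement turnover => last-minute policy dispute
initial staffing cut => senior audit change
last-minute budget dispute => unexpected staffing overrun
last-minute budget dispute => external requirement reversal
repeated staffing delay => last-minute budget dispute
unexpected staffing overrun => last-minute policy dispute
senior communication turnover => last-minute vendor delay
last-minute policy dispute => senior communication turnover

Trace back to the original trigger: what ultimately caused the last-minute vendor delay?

Tracing upstream from the last-minute vendor delay: the last-minute vendor delay ← the external requirement turnover ← the public morale escalation ← the external requirement reversal ← the last-minute budget dispute ← the repeated staffing delay.
The repeated staffing delay has no stated cause, so it is the root.

the repeated staffing delay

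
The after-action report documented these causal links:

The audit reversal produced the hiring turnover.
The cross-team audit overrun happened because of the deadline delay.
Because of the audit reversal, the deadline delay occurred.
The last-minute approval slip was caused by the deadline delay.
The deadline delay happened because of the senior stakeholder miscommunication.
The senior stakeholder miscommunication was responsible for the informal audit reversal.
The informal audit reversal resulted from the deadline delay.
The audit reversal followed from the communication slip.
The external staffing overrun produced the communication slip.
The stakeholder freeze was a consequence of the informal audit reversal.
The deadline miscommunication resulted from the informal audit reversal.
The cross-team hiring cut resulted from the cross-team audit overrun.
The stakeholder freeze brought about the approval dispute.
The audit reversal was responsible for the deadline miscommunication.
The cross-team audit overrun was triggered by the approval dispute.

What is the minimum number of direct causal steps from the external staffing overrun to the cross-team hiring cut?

Shortest chain: the external staffing overrun → the communication slip → the audit reversal → the deadline delay → the cross-team audit overrun → the cross-team hiring cut.

5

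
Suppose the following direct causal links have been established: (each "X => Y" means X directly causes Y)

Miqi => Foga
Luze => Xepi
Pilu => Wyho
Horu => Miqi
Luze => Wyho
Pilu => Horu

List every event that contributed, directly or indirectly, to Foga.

Horu, Miqi, Pilu

Immediate cause of Foga: Miqi.
Further upstream: Pilu, Horu.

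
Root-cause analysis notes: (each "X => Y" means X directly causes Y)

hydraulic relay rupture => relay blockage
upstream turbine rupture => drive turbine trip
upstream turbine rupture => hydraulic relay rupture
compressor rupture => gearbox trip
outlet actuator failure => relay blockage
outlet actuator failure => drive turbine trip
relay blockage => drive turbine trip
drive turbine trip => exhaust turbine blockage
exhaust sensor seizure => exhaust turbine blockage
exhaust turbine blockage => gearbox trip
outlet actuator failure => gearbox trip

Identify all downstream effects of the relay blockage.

Direct effects: the drive turbine trip.
2 steps out: the exhaust turbine blockage.
3 steps out: the gearbox trip.
Not reachable from it: the compressor rupture, the upstream turbine rupture, the exhaust sensor seizure, the hydraulic relay rupture, the outlet actuator failure.

the drive turbine trip, the exhaust turbine blockage, the gearbox trip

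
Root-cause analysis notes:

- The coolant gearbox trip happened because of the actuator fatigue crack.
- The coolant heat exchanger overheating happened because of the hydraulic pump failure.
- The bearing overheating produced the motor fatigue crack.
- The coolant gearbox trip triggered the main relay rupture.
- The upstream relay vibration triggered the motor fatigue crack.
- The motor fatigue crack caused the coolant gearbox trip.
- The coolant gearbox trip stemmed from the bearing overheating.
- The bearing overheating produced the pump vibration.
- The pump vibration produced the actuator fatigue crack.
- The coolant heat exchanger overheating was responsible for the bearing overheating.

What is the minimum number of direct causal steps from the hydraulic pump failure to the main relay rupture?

Shortest chain: the hydraulic pump failure → the coolant heat exchanger overheating → the bearing overheating → the coolant gearbox trip → the main relay rupture.

4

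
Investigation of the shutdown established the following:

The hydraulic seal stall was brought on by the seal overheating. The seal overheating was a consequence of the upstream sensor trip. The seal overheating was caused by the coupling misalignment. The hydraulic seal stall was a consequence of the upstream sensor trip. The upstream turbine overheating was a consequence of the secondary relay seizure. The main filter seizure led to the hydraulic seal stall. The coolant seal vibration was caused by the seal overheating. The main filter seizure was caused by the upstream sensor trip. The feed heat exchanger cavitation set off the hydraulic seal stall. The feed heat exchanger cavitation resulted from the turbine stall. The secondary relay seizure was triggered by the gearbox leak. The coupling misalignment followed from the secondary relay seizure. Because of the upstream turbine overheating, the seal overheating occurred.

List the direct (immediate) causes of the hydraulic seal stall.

Upstream contributors include the turbine stall, the gearbox leak, the secondary relay seizure, the coupling misalignment, the upstream turbine overheating, but only the feed heat exchanger cavitation, the main filter seizure, the seal overheating, the upstream sensor trip feed directly into the hydraulic seal stall.

the feed heat exchanger cavitation, the main filter seizure, the seal overheating, the upstream sensor trip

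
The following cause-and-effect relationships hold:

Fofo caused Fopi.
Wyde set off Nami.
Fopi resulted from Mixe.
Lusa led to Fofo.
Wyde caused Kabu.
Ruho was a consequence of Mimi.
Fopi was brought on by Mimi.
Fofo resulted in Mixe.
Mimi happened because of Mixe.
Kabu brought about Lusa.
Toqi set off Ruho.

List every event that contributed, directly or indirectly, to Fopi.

Fofo, Kabu, Lusa, Mimi, Mixe, Wyde

Immediate causes of Fopi: Fofo, Mixe, Mimi.
Further upstream: Wyde, Kabu, Lusa.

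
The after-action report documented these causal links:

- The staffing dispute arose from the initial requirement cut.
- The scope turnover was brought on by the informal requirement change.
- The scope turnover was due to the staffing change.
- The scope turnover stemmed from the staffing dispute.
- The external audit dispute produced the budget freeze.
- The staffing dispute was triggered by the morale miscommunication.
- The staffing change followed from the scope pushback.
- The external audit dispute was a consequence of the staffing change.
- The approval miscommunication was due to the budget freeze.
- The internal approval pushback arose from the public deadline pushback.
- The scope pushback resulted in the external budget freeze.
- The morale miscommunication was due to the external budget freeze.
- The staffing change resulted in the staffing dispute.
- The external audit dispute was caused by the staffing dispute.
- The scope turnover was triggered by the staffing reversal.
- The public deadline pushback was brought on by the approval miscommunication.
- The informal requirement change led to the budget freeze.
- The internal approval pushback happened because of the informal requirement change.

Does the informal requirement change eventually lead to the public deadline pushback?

Yes

There is a causal chain: the informal requirement change → the budget freeze → the approval miscommunication → the public deadline pushback.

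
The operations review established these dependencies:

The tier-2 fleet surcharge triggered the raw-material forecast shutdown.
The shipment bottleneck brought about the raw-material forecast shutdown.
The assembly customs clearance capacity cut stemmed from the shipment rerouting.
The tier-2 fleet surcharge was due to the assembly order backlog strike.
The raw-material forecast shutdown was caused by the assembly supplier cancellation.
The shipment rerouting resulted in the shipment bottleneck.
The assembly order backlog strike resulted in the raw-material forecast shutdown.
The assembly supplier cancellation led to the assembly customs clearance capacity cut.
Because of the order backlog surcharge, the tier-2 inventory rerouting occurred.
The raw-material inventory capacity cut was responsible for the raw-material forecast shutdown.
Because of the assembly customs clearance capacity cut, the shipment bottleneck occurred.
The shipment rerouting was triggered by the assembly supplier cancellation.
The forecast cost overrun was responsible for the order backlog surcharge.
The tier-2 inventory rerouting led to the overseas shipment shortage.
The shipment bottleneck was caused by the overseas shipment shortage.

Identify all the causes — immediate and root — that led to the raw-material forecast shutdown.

the assembly customs clearance capacity cut, the assembly order backlog strike, the assembly supplier cancellation, the forecast cost overrun, the order backlog surcharge, the overseas shipment shortage, the raw-material inventory capacity cut, the shipment bottleneck, the shipment rerouting, the tier-2 fleet surcharge, the tier-2 inventory rerouting

Immediate causes of the raw-material forecast shutdown: the assembly supplier cancellation, the shipment bottleneck, the assembly order backlog strike, the raw-material inventory capacity cut, the tier-2 fleet surcharge.
Further upstream: the forecast cost overrun, the shipment rerouting, the order backlog surcharge, the assembly customs clearance capacity cut, the tier-2 inventory rerouting, the overseas shipment shortage.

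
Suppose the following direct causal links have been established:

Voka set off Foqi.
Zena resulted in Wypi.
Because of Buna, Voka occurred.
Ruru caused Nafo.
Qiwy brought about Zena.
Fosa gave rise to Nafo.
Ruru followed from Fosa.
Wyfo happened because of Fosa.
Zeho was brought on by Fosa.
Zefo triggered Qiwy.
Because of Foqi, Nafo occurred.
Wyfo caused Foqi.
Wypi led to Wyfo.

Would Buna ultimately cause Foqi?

There is a causal chain: Buna → Voka → Foqi.

Yes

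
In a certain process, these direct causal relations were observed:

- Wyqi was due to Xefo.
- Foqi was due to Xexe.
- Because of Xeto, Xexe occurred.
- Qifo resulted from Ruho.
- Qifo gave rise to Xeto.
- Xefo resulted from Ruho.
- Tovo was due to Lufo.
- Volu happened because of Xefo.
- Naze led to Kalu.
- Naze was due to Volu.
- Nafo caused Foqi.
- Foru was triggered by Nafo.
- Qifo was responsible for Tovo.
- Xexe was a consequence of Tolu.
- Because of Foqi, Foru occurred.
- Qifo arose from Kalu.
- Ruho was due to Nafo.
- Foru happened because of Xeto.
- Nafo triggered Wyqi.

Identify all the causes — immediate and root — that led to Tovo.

Immediate causes of Tovo: Qifo, Lufo.
Further upstream: Nafo, Ruho, Xefo, Volu, Naze, Kalu.

Kalu, Lufo, Nafo, Naze, Qifo, Ruho, Volu, Xefo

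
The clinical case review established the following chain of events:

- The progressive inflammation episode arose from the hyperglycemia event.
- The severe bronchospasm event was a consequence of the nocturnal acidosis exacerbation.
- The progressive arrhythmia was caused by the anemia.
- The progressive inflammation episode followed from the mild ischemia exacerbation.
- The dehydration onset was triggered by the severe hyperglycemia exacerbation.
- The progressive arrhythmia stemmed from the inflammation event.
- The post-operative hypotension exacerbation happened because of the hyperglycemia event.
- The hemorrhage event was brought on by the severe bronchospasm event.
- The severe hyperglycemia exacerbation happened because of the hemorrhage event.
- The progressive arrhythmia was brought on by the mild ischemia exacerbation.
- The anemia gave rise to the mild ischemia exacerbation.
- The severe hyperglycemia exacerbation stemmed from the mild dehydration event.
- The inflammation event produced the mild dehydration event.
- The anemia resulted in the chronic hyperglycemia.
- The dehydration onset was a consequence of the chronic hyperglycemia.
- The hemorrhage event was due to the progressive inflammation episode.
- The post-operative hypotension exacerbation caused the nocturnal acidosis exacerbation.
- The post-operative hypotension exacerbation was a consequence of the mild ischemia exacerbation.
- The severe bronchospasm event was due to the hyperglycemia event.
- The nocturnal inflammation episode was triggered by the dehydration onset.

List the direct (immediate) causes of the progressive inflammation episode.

the hyperglycemia event, the mild ischemia exacerbation

Upstream contributors include the anemia, but only the hyperglycemia event, the mild ischemia exacerbation feed directly into the progressive inflammation episode.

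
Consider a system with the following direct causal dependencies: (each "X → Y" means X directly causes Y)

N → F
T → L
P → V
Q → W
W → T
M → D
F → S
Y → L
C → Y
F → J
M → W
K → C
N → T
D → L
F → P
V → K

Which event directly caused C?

Upstream contributors include N, F, P, V, but only K feeds directly into C.

K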